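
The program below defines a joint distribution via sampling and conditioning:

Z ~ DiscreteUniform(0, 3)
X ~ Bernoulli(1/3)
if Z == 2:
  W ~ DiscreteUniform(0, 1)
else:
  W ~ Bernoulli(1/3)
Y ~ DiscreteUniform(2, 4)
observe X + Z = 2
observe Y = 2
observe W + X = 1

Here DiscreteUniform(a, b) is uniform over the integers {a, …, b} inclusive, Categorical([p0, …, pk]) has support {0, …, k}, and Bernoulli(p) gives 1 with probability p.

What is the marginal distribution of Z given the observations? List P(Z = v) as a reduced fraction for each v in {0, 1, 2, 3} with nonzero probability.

Enumerate traces; 2 have nonzero weight after conditioning:
  (Z=1, X=1, W=0, Y=2) weight 1/54
  (Z=2, X=0, W=1, Y=2) weight 1/36
Group by Z:
  weight(Z=1) = 1/54
  weight(Z=2) = 1/36
Total weight = 1/54 + 1/36 = 5/108
P(Z=1 | obs) = 1/54 / 5/108 = 2/5
P(Z=2 | obs) = 1/36 / 5/108 = 3/5

P(Z=1) = 2/5, P(Z=2) = 3/5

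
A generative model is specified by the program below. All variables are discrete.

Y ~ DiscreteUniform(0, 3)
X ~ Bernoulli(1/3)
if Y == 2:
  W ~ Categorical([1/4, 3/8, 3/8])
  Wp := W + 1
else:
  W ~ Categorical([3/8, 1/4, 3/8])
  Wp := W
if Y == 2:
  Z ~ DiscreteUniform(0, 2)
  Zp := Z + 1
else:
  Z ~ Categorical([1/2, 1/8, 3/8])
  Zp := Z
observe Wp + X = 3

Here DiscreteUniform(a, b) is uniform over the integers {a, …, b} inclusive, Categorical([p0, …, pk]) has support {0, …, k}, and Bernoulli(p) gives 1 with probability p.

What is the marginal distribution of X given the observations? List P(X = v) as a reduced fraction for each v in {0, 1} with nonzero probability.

Enumerate traces; 15 have nonzero weight after conditioning:
  (Y=0, X=1, W=2, Z=0) weight 1/64
  (Y=0, X=1, W=2, Z=1) weight 1/256
  (Y=0, X=1, W=2, Z=2) weight 3/256
  (Y=1, X=1, W=2, Z=0) weight 1/64
  (Y=1, X=1, W=2, Z=1) weight 1/256
  (Y=1, X=1, W=2, Z=2) weight 3/256
  (Y=2, X=0, W=2, Z=0) weight 1/48
  (Y=2, X=0, W=2, Z=1) weight 1/48
  … 7 more
Group by X:
  weight(X=0) = 1/16
  weight(X=1) = 1/8
Total weight = 1/16 + 1/8 = 3/16
P(X=0 | obs) = 1/16 / 3/16 = 1/3
P(X=1 | obs) = 1/8 / 3/16 = 2/3

P(X=0) = 1/3, P(X=1) = 2/3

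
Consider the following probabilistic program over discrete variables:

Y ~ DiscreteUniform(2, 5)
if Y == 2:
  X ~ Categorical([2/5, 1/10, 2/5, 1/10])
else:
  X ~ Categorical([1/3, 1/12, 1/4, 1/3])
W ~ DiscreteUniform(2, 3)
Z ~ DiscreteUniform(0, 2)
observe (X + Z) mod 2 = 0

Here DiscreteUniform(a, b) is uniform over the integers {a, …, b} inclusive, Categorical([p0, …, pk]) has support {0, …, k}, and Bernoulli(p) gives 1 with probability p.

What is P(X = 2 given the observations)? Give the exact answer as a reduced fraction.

P(X = 2 | obs) = 46/131

Enumerate traces; 48 have nonzero weight after conditioning:
  (Y=2, X=0, W=2, Z=0) weight 1/60
  (Y=2, X=0, W=2, Z=2) weight 1/60
  (Y=2, X=0, W=3, Z=0) weight 1/60
  (Y=2, X=0, W=3, Z=2) weight 1/60
  (Y=2, X=1, W=2, Z=1) weight 1/240
  (Y=2, X=1, W=3, Z=1) weight 1/240
  (Y=2, X=2, W=2, Z=0) weight 1/60
  (Y=2, X=2, W=2, Z=2) weight 1/60
  (Y=2, X=3, W=2, Z=1) weight 1/240
  … 39 more
Group by X:
  weight(X=0) = 7/30
  weight(X=1) = 7/240
  weight(X=2) = 23/120
  weight(X=3) = 11/120
Total weight = 7/30 + 7/240 + 23/120 + 11/120 = 131/240
P(X=0 | obs) = 7/30 / 131/240 = 56/131
P(X=1 | obs) = 7/240 / 131/240 = 7/131
P(X=2 | obs) = 23/120 / 131/240 = 46/131
P(X=3 | obs) = 11/120 / 131/240 = 22/131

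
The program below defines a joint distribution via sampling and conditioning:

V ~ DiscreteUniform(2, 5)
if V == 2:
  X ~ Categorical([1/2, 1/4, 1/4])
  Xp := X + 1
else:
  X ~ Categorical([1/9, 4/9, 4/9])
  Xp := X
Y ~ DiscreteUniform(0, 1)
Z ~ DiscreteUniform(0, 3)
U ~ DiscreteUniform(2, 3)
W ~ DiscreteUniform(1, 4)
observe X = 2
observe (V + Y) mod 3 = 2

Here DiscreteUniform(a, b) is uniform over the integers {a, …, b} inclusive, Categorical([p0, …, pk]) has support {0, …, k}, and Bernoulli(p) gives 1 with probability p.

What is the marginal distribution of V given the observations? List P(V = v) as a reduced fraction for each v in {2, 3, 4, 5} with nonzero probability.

P(V=2) = 9/41, P(V=4) = 16/41, P(V=5) = 16/41

Enumerate traces; 96 have nonzero weight after conditioning:
  (V=2, X=2, Y=0, Z=0, U=2, W=1) weight 1/1024
  (V=2, X=2, Y=0, Z=0, U=2, W=2) weight 1/1024
  (V=2, X=2, Y=0, Z=0, U=2, W=3) weight 1/1024
  (V=2, X=2, Y=0, Z=0, U=2, W=4) weight 1/1024
  (V=2, X=2, Y=0, Z=0, U=3, W=1) weight 1/1024
  (V=2, X=2, Y=0, Z=0, U=3, W=2) weight 1/1024
  (V=2, X=2, Y=0, Z=0, U=3, W=3) weight 1/1024
  (V=2, X=2, Y=0, Z=0, U=3, W=4) weight 1/1024
  (V=4, X=2, Y=1, Z=0, U=2, W=1) weight 1/576
  (V=5, X=2, Y=0, Z=0, U=2, W=1) weight 1/576
  … 86 more
Group by V:
  weight(V=2) = 1/32
  weight(V=4) = 1/18
  weight(V=5) = 1/18
Total weight = 1/32 + 1/18 + 1/18 = 41/288
P(V=2 | obs) = 1/32 / 41/288 = 9/41
P(V=4 | obs) = 1/18 / 41/288 = 16/41
P(V=5 | obs) = 1/18 / 41/288 = 16/41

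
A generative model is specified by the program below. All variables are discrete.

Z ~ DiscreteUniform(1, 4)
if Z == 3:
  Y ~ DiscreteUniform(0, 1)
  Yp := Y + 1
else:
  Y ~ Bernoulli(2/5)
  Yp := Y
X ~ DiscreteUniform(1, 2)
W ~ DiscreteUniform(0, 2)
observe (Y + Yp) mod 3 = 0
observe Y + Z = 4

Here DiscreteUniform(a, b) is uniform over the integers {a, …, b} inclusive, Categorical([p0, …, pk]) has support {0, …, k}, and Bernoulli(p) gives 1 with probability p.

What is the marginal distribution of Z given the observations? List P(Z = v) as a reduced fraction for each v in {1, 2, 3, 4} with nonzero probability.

P(Z=3) = 5/11, P(Z=4) = 6/11

Enumerate traces; 12 have nonzero weight after conditioning:
  (Z=3, Y=1, X=1, W=0) weight 1/48
  (Z=3, Y=1, X=1, W=1) weight 1/48
  (Z=3, Y=1, X=1, W=2) weight 1/48
  (Z=3, Y=1, X=2, W=0) weight 1/48
  (Z=3, Y=1, X=2, W=1) weight 1/48
  (Z=3, Y=1, X=2, W=2) weight 1/48
  (Z=4, Y=0, X=1, W=0) weight 1/40
  (Z=4, Y=0, X=1, W=1) weight 1/40
  … 4 more
Group by Z:
  weight(Z=3) = 1/8
  weight(Z=4) = 3/20
Total weight = 1/8 + 3/20 = 11/40
P(Z=3 | obs) = 1/8 / 11/40 = 5/11
P(Z=4 | obs) = 3/20 / 11/40 = 6/11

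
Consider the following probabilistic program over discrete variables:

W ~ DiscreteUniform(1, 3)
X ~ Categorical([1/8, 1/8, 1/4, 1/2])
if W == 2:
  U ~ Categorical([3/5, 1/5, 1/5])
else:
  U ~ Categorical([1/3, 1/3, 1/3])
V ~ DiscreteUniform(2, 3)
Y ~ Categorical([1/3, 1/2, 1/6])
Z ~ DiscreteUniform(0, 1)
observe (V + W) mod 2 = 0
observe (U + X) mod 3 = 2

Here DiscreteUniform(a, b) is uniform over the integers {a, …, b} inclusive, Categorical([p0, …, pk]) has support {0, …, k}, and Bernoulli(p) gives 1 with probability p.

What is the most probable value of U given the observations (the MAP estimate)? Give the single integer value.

Enumerate traces; 72 have nonzero weight after conditioning:
  (W=1, X=0, U=2, V=3, Y=0, Z=0) weight 1/864
  (W=1, X=0, U=2, V=3, Y=0, Z=1) weight 1/864
  (W=1, X=0, U=2, V=3, Y=1, Z=0) weight 1/576
  (W=1, X=0, U=2, V=3, Y=1, Z=1) weight 1/576
  (W=1, X=0, U=2, V=3, Y=2, Z=0) weight 1/1728
  (W=1, X=0, U=2, V=3, Y=2, Z=1) weight 1/1728
  (W=1, X=1, U=1, V=3, Y=0, Z=0) weight 1/864
  (W=1, X=1, U=1, V=3, Y=0, Z=1) weight 1/864
  (W=1, X=2, U=0, V=3, Y=0, Z=0) weight 1/432
  … 63 more
Group by U:
  weight(U=0) = 19/360
  weight(U=1) = 13/720
  weight(U=2) = 13/144
Total weight = 19/360 + 13/720 + 13/144 = 29/180
P(U=0 | obs) = 19/360 / 29/180 = 19/58
P(U=1 | obs) = 13/720 / 29/180 = 13/116
P(U=2 | obs) = 13/144 / 29/180 = 65/116
argmax = 2

argmax_v P(U = v | obs) = 2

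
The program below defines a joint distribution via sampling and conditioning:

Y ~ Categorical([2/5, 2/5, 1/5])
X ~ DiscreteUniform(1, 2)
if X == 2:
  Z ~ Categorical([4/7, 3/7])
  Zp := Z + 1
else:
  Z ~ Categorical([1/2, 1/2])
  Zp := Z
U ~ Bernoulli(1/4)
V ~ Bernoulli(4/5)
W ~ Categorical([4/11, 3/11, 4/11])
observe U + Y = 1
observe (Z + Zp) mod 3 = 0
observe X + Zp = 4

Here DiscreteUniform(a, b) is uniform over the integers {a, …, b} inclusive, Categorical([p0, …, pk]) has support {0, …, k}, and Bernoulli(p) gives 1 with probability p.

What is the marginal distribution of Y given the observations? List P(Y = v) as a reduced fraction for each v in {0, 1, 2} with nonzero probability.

Enumerate traces; 12 have nonzero weight after conditioning:
  (Y=0, X=2, Z=1, U=1, V=0, W=0) weight 3/1925
  (Y=0, X=2, Z=1, U=1, V=0, W=1) weight 9/7700
  (Y=0, X=2, Z=1, U=1, V=0, W=2) weight 3/1925
  (Y=0, X=2, Z=1, U=1, V=1, W=0) weight 12/1925
  (Y=0, X=2, Z=1, U=1, V=1, W=1) weight 9/1925
  (Y=0, X=2, Z=1, U=1, V=1, W=2) weight 12/1925
  (Y=1, X=2, Z=1, U=0, V=0, W=0) weight 9/1925
  (Y=1, X=2, Z=1, U=0, V=0, W=1) weight 27/7700
  … 4 more
Group by Y:
  weight(Y=0) = 3/140
  weight(Y=1) = 9/140
Total weight = 3/140 + 9/140 = 3/35
P(Y=0 | obs) = 3/140 / 3/35 = 1/4
P(Y=1 | obs) = 9/140 / 3/35 = 3/4

P(Y=0) = 1/4, P(Y=1) = 3/4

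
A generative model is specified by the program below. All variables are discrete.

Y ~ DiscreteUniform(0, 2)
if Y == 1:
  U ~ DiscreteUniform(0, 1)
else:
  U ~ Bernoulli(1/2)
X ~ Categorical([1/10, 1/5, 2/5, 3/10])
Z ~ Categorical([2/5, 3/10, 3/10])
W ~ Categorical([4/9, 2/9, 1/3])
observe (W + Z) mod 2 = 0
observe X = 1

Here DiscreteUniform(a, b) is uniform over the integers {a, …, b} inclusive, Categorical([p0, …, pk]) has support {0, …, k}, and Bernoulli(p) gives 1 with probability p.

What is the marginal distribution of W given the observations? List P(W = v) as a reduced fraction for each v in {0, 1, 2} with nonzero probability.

Enumerate traces; 30 have nonzero weight after conditioning:
  (Y=0, U=0, X=1, Z=0, W=0) weight 4/675
  (Y=0, U=0, X=1, Z=0, W=2) weight 1/225
  (Y=0, U=0, X=1, Z=1, W=1) weight 1/450
  (Y=0, U=0, X=1, Z=2, W=0) weight 1/225
  (Y=0, U=0, X=1, Z=2, W=2) weight 1/300
  (Y=0, U=1, X=1, Z=0, W=0) weight 4/675
  (Y=0, U=1, X=1, Z=0, W=2) weight 1/225
  (Y=0, U=1, X=1, Z=1, W=1) weight 1/450
  … 22 more
Group by W:
  weight(W=0) = 14/225
  weight(W=1) = 1/75
  weight(W=2) = 7/150
Total weight = 14/225 + 1/75 + 7/150 = 11/90
P(W=0 | obs) = 14/225 / 11/90 = 28/55
P(W=1 | obs) = 1/75 / 11/90 = 6/55
P(W=2 | obs) = 7/150 / 11/90 = 21/55

P(W=0) = 28/55, P(W=1) = 6/55, P(W=2) = 21/55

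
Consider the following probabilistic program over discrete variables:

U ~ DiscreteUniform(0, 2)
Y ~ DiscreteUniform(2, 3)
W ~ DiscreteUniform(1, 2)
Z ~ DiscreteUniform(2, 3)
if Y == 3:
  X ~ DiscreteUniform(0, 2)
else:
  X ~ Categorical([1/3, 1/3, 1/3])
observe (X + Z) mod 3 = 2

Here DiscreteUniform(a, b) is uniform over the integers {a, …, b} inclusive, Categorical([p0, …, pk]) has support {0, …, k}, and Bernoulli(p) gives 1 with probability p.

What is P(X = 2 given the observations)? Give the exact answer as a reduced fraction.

P(X = 2 | obs) = 1/2

Enumerate traces; 24 have nonzero weight after conditioning:
  (U=0, Y=2, W=1, Z=2, X=0) weight 1/72
  (U=0, Y=2, W=1, Z=3, X=2) weight 1/72
  (U=0, Y=2, W=2, Z=2, X=0) weight 1/72
  (U=0, Y=2, W=2, Z=3, X=2) weight 1/72
  (U=0, Y=3, W=1, Z=2, X=0) weight 1/72
  (U=0, Y=3, W=1, Z=3, X=2) weight 1/72
  (U=0, Y=3, W=2, Z=2, X=0) weight 1/72
  (U=0, Y=3, W=2, Z=3, X=2) weight 1/72
  … 16 more
Group by X:
  weight(X=0) = 1/6
  weight(X=2) = 1/6
Total weight = 1/6 + 1/6 = 1/3
P(X=0 | obs) = 1/6 / 1/3 = 1/2
P(X=2 | obs) = 1/6 / 1/3 = 1/2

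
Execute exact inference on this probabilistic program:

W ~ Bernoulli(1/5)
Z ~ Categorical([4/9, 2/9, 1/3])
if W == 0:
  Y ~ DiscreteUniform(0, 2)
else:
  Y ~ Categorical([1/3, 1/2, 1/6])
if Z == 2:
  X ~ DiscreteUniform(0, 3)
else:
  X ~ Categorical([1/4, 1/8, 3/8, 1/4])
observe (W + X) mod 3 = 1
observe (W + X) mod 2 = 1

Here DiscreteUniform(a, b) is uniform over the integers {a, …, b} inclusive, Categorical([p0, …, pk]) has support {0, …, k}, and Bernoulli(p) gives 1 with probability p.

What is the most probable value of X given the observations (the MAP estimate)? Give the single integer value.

argmax_v P(X = v | obs) = 1

Enumerate traces; 18 have nonzero weight after conditioning:
  (W=0, Z=0, Y=0, X=1) weight 2/135
  (W=0, Z=0, Y=1, X=1) weight 2/135
  (W=0, Z=0, Y=2, X=1) weight 2/135
  (W=0, Z=1, Y=0, X=1) weight 1/135
  (W=0, Z=1, Y=1, X=1) weight 1/135
  (W=0, Z=1, Y=2, X=1) weight 1/135
  (W=0, Z=2, Y=0, X=1) weight 1/45
  (W=0, Z=2, Y=1, X=1) weight 1/45
  (W=1, Z=0, Y=0, X=0) weight 1/135
  … 9 more
Group by X:
  weight(X=0) = 1/20
  weight(X=1) = 2/15
Total weight = 1/20 + 2/15 = 11/60
P(X=0 | obs) = 1/20 / 11/60 = 3/11
P(X=1 | obs) = 2/15 / 11/60 = 8/11
argmax = 1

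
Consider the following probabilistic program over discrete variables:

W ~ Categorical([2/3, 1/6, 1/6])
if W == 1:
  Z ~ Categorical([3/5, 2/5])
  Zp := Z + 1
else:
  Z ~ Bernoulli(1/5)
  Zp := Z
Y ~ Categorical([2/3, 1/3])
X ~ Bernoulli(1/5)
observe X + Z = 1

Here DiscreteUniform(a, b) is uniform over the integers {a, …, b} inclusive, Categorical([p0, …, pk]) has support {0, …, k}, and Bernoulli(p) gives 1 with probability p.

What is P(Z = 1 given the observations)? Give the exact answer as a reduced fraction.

P(Z = 1 | obs) = 28/51

Enumerate traces; 12 have nonzero weight after conditioning:
  (W=0, Z=0, Y=0, X=1) weight 16/225
  (W=0, Z=0, Y=1, X=1) weight 8/225
  (W=0, Z=1, Y=0, X=0) weight 16/225
  (W=0, Z=1, Y=1, X=0) weight 8/225
  (W=1, Z=0, Y=0, X=1) weight 1/75
  (W=1, Z=0, Y=1, X=1) weight 1/150
  (W=1, Z=1, Y=0, X=0) weight 8/225
  (W=1, Z=1, Y=1, X=0) weight 4/225
  … 4 more
Group by Z:
  weight(Z=0) = 23/150
  weight(Z=1) = 14/75
Total weight = 23/150 + 14/75 = 17/50
P(Z=0 | obs) = 23/150 / 17/50 = 23/51
P(Z=1 | obs) = 14/75 / 17/50 = 28/51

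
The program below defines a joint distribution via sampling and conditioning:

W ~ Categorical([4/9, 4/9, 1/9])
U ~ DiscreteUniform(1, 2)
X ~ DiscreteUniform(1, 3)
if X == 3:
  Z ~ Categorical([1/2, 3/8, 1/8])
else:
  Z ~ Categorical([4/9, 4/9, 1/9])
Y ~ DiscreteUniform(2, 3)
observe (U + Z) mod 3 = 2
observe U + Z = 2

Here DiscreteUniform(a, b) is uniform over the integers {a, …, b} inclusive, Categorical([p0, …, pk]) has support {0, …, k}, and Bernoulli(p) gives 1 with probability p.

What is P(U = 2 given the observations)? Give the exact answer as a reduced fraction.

P(U = 2 | obs) = 100/191

Enumerate traces; 36 have nonzero weight after conditioning:
  (W=0, U=1, X=1, Z=1, Y=2) weight 4/243
  (W=0, U=1, X=1, Z=1, Y=3) weight 4/243
  (W=0, U=1, X=2, Z=1, Y=2) weight 4/243
  (W=0, U=1, X=2, Z=1, Y=3) weight 4/243
  (W=0, U=1, X=3, Z=1, Y=2) weight 1/72
  (W=0, U=1, X=3, Z=1, Y=3) weight 1/72
  (W=0, U=2, X=1, Z=0, Y=2) weight 4/243
  (W=0, U=2, X=1, Z=0, Y=3) weight 4/243
  … 28 more
Group by U:
  weight(U=1) = 91/432
  weight(U=2) = 25/108
Total weight = 91/432 + 25/108 = 191/432
P(U=1 | obs) = 91/432 / 191/432 = 91/191
P(U=2 | obs) = 25/108 / 191/432 = 100/191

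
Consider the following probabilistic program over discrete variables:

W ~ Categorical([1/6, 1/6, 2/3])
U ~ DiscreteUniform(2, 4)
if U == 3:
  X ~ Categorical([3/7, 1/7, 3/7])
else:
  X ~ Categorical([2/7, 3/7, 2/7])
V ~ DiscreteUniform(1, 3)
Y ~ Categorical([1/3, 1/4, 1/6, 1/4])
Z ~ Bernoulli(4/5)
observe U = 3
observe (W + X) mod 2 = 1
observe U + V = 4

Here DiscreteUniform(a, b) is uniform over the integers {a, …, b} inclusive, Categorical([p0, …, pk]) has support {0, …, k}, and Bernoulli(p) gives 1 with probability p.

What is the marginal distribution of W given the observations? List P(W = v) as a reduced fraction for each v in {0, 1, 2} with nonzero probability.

Enumerate traces; 32 have nonzero weight after conditioning:
  (W=0, U=3, X=1, V=1, Y=0, Z=0) weight 1/5670
  (W=0, U=3, X=1, V=1, Y=0, Z=1) weight 2/2835
  (W=0, U=3, X=1, V=1, Y=1, Z=0) weight 1/7560
  (W=0, U=3, X=1, V=1, Y=1, Z=1) weight 1/1890
  (W=0, U=3, X=1, V=1, Y=2, Z=0) weight 1/11340
  (W=0, U=3, X=1, V=1, Y=2, Z=1) weight 1/2835
  (W=0, U=3, X=1, V=1, Y=3, Z=0) weight 1/7560
  (W=0, U=3, X=1, V=1, Y=3, Z=1) weight 1/1890
  (W=1, U=3, X=0, V=1, Y=0, Z=0) weight 1/1890
  (W=2, U=3, X=1, V=1, Y=0, Z=0) weight 2/2835
  … 22 more
Group by W:
  weight(W=0) = 1/378
  weight(W=1) = 1/63
  weight(W=2) = 2/189
Total weight = 1/378 + 1/63 + 2/189 = 11/378
P(W=0 | obs) = 1/378 / 11/378 = 1/11
P(W=1 | obs) = 1/63 / 11/378 = 6/11
P(W=2 | obs) = 2/189 / 11/378 = 4/11

P(W=0) = 1/11, P(W=1) = 6/11, P(W=2) = 4/11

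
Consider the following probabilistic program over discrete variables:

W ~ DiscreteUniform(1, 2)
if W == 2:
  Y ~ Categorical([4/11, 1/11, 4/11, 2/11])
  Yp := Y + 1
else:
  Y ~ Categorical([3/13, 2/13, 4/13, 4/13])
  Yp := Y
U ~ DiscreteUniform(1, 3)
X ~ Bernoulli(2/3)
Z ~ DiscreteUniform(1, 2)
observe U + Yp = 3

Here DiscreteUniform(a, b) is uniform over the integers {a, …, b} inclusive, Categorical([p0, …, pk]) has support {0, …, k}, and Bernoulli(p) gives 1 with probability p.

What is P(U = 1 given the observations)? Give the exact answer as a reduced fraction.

Enumerate traces; 20 have nonzero weight after conditioning:
  (W=1, Y=0, U=3, X=0, Z=1) weight 1/156
  (W=1, Y=0, U=3, X=0, Z=2) weight 1/156
  (W=1, Y=0, U=3, X=1, Z=1) weight 1/78
  (W=1, Y=0, U=3, X=1, Z=2) weight 1/78
  (W=1, Y=1, U=2, X=0, Z=1) weight 1/234
  (W=1, Y=1, U=2, X=0, Z=2) weight 1/234
  (W=1, Y=1, U=2, X=1, Z=1) weight 1/117
  (W=1, Y=1, U=2, X=1, Z=2) weight 1/117
  (W=1, Y=2, U=1, X=0, Z=1) weight 1/117
  … 11 more
Group by U:
  weight(U=1) = 19/286
  weight(U=2) = 37/429
  weight(U=3) = 1/26
Total weight = 19/286 + 37/429 + 1/26 = 82/429
P(U=1 | obs) = 19/286 / 82/429 = 57/164
P(U=2 | obs) = 37/429 / 82/429 = 37/82
P(U=3 | obs) = 1/26 / 82/429 = 33/164

P(U = 1 | obs) = 57/164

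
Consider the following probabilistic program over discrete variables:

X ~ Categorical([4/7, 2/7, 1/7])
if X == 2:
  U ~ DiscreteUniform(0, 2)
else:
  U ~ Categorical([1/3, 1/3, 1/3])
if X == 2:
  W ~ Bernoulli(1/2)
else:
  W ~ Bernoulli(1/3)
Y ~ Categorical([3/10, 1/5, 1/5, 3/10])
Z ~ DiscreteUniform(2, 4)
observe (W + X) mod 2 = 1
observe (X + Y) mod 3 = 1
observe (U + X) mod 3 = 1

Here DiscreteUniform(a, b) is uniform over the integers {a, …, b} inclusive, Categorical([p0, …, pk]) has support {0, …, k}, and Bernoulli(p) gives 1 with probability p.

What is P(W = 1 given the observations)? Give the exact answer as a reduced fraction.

Enumerate traces; 12 have nonzero weight after conditioning:
  (X=0, U=1, W=1, Y=1, Z=2) weight 4/945
  (X=0, U=1, W=1, Y=1, Z=3) weight 4/945
  (X=0, U=1, W=1, Y=1, Z=4) weight 4/945
  (X=1, U=0, W=0, Y=0, Z=2) weight 2/315
  (X=1, U=0, W=0, Y=0, Z=3) weight 2/315
  (X=1, U=0, W=0, Y=0, Z=4) weight 2/315
  (X=1, U=0, W=0, Y=3, Z=2) weight 2/315
  (X=1, U=0, W=0, Y=3, Z=3) weight 2/315
  … 4 more
Group by W:
  weight(W=0) = 4/105
  weight(W=1) = 11/630
Total weight = 4/105 + 11/630 = 1/18
P(W=0 | obs) = 4/105 / 1/18 = 24/35
P(W=1 | obs) = 11/630 / 1/18 = 11/35

P(W = 1 | obs) = 11/35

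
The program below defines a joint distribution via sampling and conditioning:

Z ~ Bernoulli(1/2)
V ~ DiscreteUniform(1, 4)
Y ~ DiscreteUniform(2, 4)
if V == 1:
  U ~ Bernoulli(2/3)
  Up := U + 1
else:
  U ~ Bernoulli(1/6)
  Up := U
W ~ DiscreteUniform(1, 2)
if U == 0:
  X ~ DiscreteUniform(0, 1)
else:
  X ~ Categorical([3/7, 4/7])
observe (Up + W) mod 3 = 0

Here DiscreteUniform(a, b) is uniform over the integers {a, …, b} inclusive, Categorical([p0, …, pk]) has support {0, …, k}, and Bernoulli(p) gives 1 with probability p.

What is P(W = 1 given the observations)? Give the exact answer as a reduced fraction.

Enumerate traces; 60 have nonzero weight after conditioning:
  (Z=0, V=1, Y=2, U=0, W=2, X=0) weight 1/288
  (Z=0, V=1, Y=2, U=0, W=2, X=1) weight 1/288
  (Z=0, V=1, Y=2, U=1, W=1, X=0) weight 1/168
  (Z=0, V=1, Y=2, U=1, W=1, X=1) weight 1/126
  (Z=0, V=1, Y=3, U=0, W=2, X=0) weight 1/288
  (Z=0, V=1, Y=3, U=0, W=2, X=1) weight 1/288
  (Z=0, V=1, Y=3, U=1, W=1, X=0) weight 1/168
  (Z=0, V=1, Y=3, U=1, W=1, X=1) weight 1/126
  … 52 more
Group by W:
  weight(W=1) = 1/12
  weight(W=2) = 5/48
Total weight = 1/12 + 5/48 = 3/16
P(W=1 | obs) = 1/12 / 3/16 = 4/9
P(W=2 | obs) = 5/48 / 3/16 = 5/9

P(W = 1 | obs) = 4/9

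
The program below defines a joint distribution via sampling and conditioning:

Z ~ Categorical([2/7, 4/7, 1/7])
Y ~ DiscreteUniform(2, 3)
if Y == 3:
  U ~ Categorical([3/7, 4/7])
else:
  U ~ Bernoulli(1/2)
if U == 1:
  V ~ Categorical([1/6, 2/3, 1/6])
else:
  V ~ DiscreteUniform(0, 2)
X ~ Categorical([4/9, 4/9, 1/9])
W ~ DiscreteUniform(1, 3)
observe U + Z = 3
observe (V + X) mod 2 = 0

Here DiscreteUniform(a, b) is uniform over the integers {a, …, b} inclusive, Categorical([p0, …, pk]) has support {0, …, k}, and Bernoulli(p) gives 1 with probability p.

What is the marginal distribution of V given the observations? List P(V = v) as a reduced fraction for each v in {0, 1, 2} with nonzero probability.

P(V=0) = 5/26, P(V=1) = 8/13, P(V=2) = 5/26

Enumerate traces; 30 have nonzero weight after conditioning:
  (Z=2, Y=2, U=1, V=0, X=0, W=1) weight 1/1134
  (Z=2, Y=2, U=1, V=0, X=0, W=2) weight 1/1134
  (Z=2, Y=2, U=1, V=0, X=0, W=3) weight 1/1134
  (Z=2, Y=2, U=1, V=0, X=2, W=1) weight 1/4536
  (Z=2, Y=2, U=1, V=0, X=2, W=2) weight 1/4536
  (Z=2, Y=2, U=1, V=0, X=2, W=3) weight 1/4536
  (Z=2, Y=2, U=1, V=1, X=1, W=1) weight 2/567
  (Z=2, Y=2, U=1, V=1, X=1, W=2) weight 2/567
  (Z=2, Y=2, U=1, V=2, X=0, W=1) weight 1/1134
  … 21 more
Group by V:
  weight(V=0) = 25/3528
  weight(V=1) = 10/441
  weight(V=2) = 25/3528
Total weight = 25/3528 + 10/441 + 25/3528 = 65/1764
P(V=0 | obs) = 25/3528 / 65/1764 = 5/26
P(V=1 | obs) = 10/441 / 65/1764 = 8/13
P(V=2 | obs) = 25/3528 / 65/1764 = 5/26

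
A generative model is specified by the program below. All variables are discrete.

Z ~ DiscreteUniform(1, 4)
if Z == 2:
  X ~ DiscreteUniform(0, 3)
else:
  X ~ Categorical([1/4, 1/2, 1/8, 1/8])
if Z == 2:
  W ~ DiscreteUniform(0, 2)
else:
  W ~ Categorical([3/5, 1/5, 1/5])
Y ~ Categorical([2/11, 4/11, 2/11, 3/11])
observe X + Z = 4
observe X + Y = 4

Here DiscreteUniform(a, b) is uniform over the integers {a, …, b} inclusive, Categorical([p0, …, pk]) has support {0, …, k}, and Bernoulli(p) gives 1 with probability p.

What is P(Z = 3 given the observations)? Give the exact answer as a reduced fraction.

Enumerate traces; 9 have nonzero weight after conditioning:
  (Z=1, X=3, W=0, Y=1) weight 3/440
  (Z=1, X=3, W=1, Y=1) weight 1/440
  (Z=1, X=3, W=2, Y=1) weight 1/440
  (Z=2, X=2, W=0, Y=2) weight 1/264
  (Z=2, X=2, W=1, Y=2) weight 1/264
  (Z=2, X=2, W=2, Y=2) weight 1/264
  (Z=3, X=1, W=0, Y=3) weight 9/440
  (Z=3, X=1, W=1, Y=3) weight 3/440
  … 1 more
Group by Z:
  weight(Z=1) = 1/88
  weight(Z=2) = 1/88
  weight(Z=3) = 3/88
Total weight = 1/88 + 1/88 + 3/88 = 5/88
P(Z=1 | obs) = 1/88 / 5/88 = 1/5
P(Z=2 | obs) = 1/88 / 5/88 = 1/5
P(Z=3 | obs) = 3/88 / 5/88 = 3/5

P(Z = 3 | obs) = 3/5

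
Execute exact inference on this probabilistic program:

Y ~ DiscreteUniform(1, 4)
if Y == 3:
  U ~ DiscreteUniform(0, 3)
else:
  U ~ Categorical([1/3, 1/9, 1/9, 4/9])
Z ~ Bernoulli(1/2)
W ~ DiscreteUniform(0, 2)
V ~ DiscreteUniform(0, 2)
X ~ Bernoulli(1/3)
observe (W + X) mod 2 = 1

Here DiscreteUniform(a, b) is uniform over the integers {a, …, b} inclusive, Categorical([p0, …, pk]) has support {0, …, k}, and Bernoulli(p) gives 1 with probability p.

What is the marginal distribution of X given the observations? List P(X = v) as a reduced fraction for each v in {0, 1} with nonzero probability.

Enumerate traces; 288 have nonzero weight after conditioning:
  (Y=1, U=0, Z=0, W=0, V=0, X=1) weight 1/648
  (Y=1, U=0, Z=0, W=0, V=1, X=1) weight 1/648
  (Y=1, U=0, Z=0, W=0, V=2, X=1) weight 1/648
  (Y=1, U=0, Z=0, W=1, V=0, X=0) weight 1/324
  (Y=1, U=0, Z=0, W=1, V=1, X=0) weight 1/324
  (Y=1, U=0, Z=0, W=1, V=2, X=0) weight 1/324
  (Y=1, U=0, Z=0, W=2, V=0, X=1) weight 1/648
  (Y=1, U=0, Z=0, W=2, V=1, X=1) weight 1/648
  … 280 more
Group by X:
  weight(X=0) = 2/9
  weight(X=1) = 2/9
Total weight = 2/9 + 2/9 = 4/9
P(X=0 | obs) = 2/9 / 4/9 = 1/2
P(X=1 | obs) = 2/9 / 4/9 = 1/2

P(X=0) = 1/2, P(X=1) = 1/2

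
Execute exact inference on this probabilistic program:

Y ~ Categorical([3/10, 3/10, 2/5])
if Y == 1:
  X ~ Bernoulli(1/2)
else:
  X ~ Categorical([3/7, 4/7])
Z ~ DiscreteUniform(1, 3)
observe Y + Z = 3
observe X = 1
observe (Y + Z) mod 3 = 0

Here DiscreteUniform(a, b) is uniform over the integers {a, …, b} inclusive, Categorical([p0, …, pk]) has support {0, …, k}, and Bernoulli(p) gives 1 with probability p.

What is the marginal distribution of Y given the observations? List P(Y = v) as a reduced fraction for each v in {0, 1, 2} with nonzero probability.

Enumerate traces; 3 have nonzero weight after conditioning:
  (Y=0, X=1, Z=3) weight 2/35
  (Y=1, X=1, Z=2) weight 1/20
  (Y=2, X=1, Z=1) weight 8/105
Group by Y:
  weight(Y=0) = 2/35
  weight(Y=1) = 1/20
  weight(Y=2) = 8/105
Total weight = 2/35 + 1/20 + 8/105 = 11/60
P(Y=0 | obs) = 2/35 / 11/60 = 24/77
P(Y=1 | obs) = 1/20 / 11/60 = 3/11
P(Y=2 | obs) = 8/105 / 11/60 = 32/77

P(Y=0) = 24/77, P(Y=1) = 3/11, P(Y=2) = 32/77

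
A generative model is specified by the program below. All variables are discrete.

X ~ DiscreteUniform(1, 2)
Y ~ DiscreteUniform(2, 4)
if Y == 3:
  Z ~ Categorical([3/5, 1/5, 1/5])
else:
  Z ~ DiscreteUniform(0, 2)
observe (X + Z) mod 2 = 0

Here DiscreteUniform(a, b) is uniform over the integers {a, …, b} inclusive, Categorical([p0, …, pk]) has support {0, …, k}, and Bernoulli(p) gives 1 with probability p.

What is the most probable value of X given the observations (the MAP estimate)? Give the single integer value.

argmax_v P(X = v | obs) = 2

Enumerate traces; 9 have nonzero weight after conditioning:
  (X=1, Y=2, Z=1) weight 1/18
  (X=1, Y=3, Z=1) weight 1/30
  (X=1, Y=4, Z=1) weight 1/18
  (X=2, Y=2, Z=0) weight 1/18
  (X=2, Y=2, Z=2) weight 1/18
  (X=2, Y=3, Z=0) weight 1/10
  (X=2, Y=3, Z=2) weight 1/30
  (X=2, Y=4, Z=0) weight 1/18
  … 1 more
Group by X:
  weight(X=1) = 13/90
  weight(X=2) = 16/45
Total weight = 13/90 + 16/45 = 1/2
P(X=1 | obs) = 13/90 / 1/2 = 13/45
P(X=2 | obs) = 16/45 / 1/2 = 32/45
argmax = 2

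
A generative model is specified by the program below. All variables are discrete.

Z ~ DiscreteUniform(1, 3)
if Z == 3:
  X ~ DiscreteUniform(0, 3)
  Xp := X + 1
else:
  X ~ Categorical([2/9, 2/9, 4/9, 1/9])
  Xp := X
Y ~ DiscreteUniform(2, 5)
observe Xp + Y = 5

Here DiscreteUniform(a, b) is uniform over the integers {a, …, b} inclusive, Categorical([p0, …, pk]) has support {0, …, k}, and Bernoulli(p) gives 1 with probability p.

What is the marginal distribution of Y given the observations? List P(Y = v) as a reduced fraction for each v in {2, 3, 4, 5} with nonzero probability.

Enumerate traces; 11 have nonzero weight after conditioning:
  (Z=1, X=0, Y=5) weight 1/54
  (Z=1, X=1, Y=4) weight 1/54
  (Z=1, X=2, Y=3) weight 1/27
  (Z=1, X=3, Y=2) weight 1/108
  (Z=2, X=0, Y=5) weight 1/54
  (Z=2, X=1, Y=4) weight 1/54
  (Z=2, X=2, Y=3) weight 1/27
  (Z=2, X=3, Y=2) weight 1/108
  … 3 more
Group by Y:
  weight(Y=2) = 17/432
  weight(Y=3) = 41/432
  weight(Y=4) = 25/432
  weight(Y=5) = 1/27
Total weight = 17/432 + 41/432 + 25/432 + 1/27 = 11/48
P(Y=2 | obs) = 17/432 / 11/48 = 17/99
P(Y=3 | obs) = 41/432 / 11/48 = 41/99
P(Y=4 | obs) = 25/432 / 11/48 = 25/99
P(Y=5 | obs) = 1/27 / 11/48 = 16/99

P(Y=2) = 17/99, P(Y=3) = 41/99, P(Y=4) = 25/99, P(Y=5) = 16/99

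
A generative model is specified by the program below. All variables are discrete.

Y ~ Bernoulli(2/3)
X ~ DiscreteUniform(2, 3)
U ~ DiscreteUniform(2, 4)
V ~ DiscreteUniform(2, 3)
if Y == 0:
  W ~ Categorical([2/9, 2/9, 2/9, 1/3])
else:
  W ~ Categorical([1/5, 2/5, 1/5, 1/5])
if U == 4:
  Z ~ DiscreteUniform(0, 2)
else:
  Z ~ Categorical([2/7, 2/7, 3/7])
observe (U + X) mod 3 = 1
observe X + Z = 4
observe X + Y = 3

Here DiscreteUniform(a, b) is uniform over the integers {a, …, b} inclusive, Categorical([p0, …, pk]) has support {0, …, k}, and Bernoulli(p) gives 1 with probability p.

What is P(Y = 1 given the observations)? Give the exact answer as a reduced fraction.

P(Y = 1 | obs) = 18/25

Enumerate traces; 16 have nonzero weight after conditioning:
  (Y=0, X=3, U=4, V=2, W=0, Z=1) weight 1/486
  (Y=0, X=3, U=4, V=2, W=1, Z=1) weight 1/486
  (Y=0, X=3, U=4, V=2, W=2, Z=1) weight 1/486
  (Y=0, X=3, U=4, V=2, W=3, Z=1) weight 1/324
  (Y=0, X=3, U=4, V=3, W=0, Z=1) weight 1/486
  (Y=0, X=3, U=4, V=3, W=1, Z=1) weight 1/486
  (Y=0, X=3, U=4, V=3, W=2, Z=1) weight 1/486
  (Y=0, X=3, U=4, V=3, W=3, Z=1) weight 1/324
  (Y=1, X=2, U=2, V=2, W=0, Z=2) weight 1/210
  … 7 more
Group by Y:
  weight(Y=0) = 1/54
  weight(Y=1) = 1/21
Total weight = 1/54 + 1/21 = 25/378
P(Y=0 | obs) = 1/54 / 25/378 = 7/25
P(Y=1 | obs) = 1/21 / 25/378 = 18/25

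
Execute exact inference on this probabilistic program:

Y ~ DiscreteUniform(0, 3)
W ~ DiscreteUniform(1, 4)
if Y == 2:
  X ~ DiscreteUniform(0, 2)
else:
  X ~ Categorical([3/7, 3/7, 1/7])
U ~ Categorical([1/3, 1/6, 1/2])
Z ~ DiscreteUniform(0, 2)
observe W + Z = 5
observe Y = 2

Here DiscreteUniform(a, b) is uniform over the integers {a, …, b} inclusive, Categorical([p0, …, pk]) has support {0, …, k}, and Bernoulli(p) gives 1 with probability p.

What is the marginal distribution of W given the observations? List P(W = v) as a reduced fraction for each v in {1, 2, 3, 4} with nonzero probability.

Enumerate traces; 18 have nonzero weight after conditioning:
  (Y=2, W=3, X=0, U=0, Z=2) weight 1/432
  (Y=2, W=3, X=0, U=1, Z=2) weight 1/864
  (Y=2, W=3, X=0, U=2, Z=2) weight 1/288
  (Y=2, W=3, X=1, U=0, Z=2) weight 1/432
  (Y=2, W=3, X=1, U=1, Z=2) weight 1/864
  (Y=2, W=3, X=1, U=2, Z=2) weight 1/288
  (Y=2, W=3, X=2, U=0, Z=2) weight 1/432
  (Y=2, W=3, X=2, U=1, Z=2) weight 1/864
  (Y=2, W=4, X=0, U=0, Z=1) weight 1/432
  … 9 more
Group by W:
  weight(W=3) = 1/48
  weight(W=4) = 1/48
Total weight = 1/48 + 1/48 = 1/24
P(W=3 | obs) = 1/48 / 1/24 = 1/2
P(W=4 | obs) = 1/48 / 1/24 = 1/2

P(W=3) = 1/2, P(W=4) = 1/2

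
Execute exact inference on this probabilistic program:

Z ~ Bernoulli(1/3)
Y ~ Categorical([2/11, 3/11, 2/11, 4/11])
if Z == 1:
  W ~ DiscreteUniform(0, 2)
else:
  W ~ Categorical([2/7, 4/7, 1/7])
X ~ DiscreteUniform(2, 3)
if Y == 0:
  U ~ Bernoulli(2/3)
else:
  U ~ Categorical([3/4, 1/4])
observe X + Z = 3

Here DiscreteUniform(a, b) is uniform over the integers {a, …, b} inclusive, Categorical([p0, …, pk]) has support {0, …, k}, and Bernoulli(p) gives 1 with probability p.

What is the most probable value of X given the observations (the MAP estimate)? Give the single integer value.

Enumerate traces; 48 have nonzero weight after conditioning:
  (Z=0, Y=0, W=0, X=3, U=0) weight 4/693
  (Z=0, Y=0, W=0, X=3, U=1) weight 8/693
  (Z=0, Y=0, W=1, X=3, U=0) weight 8/693
  (Z=0, Y=0, W=1, X=3, U=1) weight 16/693
  (Z=0, Y=0, W=2, X=3, U=0) weight 2/693
  (Z=0, Y=0, W=2, X=3, U=1) weight 4/693
  (Z=0, Y=1, W=0, X=3, U=0) weight 3/154
  (Z=0, Y=1, W=0, X=3, U=1) weight 1/154
  (Z=1, Y=0, W=0, X=2, U=0) weight 1/297
  … 39 more
Group by X:
  weight(X=2) = 1/6
  weight(X=3) = 1/3
Total weight = 1/6 + 1/3 = 1/2
P(X=2 | obs) = 1/6 / 1/2 = 1/3
P(X=3 | obs) = 1/3 / 1/2 = 2/3
argmax = 3

argmax_v P(X = v | obs) = 3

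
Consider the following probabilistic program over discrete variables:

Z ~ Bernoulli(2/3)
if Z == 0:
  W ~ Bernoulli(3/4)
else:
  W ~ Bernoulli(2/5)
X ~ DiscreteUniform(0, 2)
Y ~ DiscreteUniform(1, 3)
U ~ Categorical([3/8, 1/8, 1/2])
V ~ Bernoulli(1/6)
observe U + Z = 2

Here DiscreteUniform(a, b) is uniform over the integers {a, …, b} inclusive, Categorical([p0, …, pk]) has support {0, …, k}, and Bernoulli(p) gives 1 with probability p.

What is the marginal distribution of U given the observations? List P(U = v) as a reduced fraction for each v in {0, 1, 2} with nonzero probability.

P(U=1) = 1/3, P(U=2) = 2/3

Enumerate traces; 72 have nonzero weight after conditioning:
  (Z=0, W=0, X=0, Y=1, U=2, V=0) weight 5/1296
  (Z=0, W=0, X=0, Y=1, U=2, V=1) weight 1/1296
  (Z=0, W=0, X=0, Y=2, U=2, V=0) weight 5/1296
  (Z=0, W=0, X=0, Y=2, U=2, V=1) weight 1/1296
  (Z=0, W=0, X=0, Y=3, U=2, V=0) weight 5/1296
  (Z=0, W=0, X=0, Y=3, U=2, V=1) weight 1/1296
  (Z=0, W=0, X=1, Y=1, U=2, V=0) weight 5/1296
  (Z=0, W=0, X=1, Y=1, U=2, V=1) weight 1/1296
  (Z=1, W=0, X=0, Y=1, U=1, V=0) weight 1/216
  … 63 more
Group by U:
  weight(U=1) = 1/12
  weight(U=2) = 1/6
Total weight = 1/12 + 1/6 = 1/4
P(U=1 | obs) = 1/12 / 1/4 = 1/3
P(U=2 | obs) = 1/6 / 1/4 = 2/3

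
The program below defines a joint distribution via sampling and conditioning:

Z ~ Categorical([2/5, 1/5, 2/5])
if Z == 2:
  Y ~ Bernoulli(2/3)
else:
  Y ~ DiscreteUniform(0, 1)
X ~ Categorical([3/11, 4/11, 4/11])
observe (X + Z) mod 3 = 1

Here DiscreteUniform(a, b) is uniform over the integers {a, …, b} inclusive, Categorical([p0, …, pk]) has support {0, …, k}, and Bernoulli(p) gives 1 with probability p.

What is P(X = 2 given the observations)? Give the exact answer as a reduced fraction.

P(X = 2 | obs) = 8/19

Enumerate traces; 6 have nonzero weight after conditioning:
  (Z=0, Y=0, X=1) weight 4/55
  (Z=0, Y=1, X=1) weight 4/55
  (Z=1, Y=0, X=0) weight 3/110
  (Z=1, Y=1, X=0) weight 3/110
  (Z=2, Y=0, X=2) weight 8/165
  (Z=2, Y=1, X=2) weight 16/165
Group by X:
  weight(X=0) = 3/55
  weight(X=1) = 8/55
  weight(X=2) = 8/55
Total weight = 3/55 + 8/55 + 8/55 = 19/55
P(X=0 | obs) = 3/55 / 19/55 = 3/19
P(X=1 | obs) = 8/55 / 19/55 = 8/19
P(X=2 | obs) = 8/55 / 19/55 = 8/19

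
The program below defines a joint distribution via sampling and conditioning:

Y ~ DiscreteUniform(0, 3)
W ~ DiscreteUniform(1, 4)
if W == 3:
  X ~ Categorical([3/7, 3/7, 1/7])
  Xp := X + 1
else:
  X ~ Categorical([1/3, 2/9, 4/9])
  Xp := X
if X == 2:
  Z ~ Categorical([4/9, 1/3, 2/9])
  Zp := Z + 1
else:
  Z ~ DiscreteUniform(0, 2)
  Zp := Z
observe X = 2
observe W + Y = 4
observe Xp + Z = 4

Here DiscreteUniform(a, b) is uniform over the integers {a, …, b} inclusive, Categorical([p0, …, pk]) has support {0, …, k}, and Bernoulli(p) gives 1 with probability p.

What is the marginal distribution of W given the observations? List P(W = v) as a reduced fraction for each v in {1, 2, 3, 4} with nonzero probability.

P(W=1) = 56/195, P(W=2) = 56/195, P(W=3) = 9/65, P(W=4) = 56/195

Enumerate traces; 4 have nonzero weight after conditioning:
  (Y=0, W=4, X=2, Z=2) weight 1/162
  (Y=1, W=3, X=2, Z=1) weight 1/336
  (Y=2, W=2, X=2, Z=2) weight 1/162
  (Y=3, W=1, X=2, Z=2) weight 1/162
Group by W:
  weight(W=1) = 1/162
  weight(W=2) = 1/162
  weight(W=3) = 1/336
  weight(W=4) = 1/162
Total weight = 1/162 + 1/162 + 1/336 + 1/162 = 65/3024
P(W=1 | obs) = 1/162 / 65/3024 = 56/195
P(W=2 | obs) = 1/162 / 65/3024 = 56/195
P(W=3 | obs) = 1/336 / 65/3024 = 9/65
P(W=4 | obs) = 1/162 / 65/3024 = 56/195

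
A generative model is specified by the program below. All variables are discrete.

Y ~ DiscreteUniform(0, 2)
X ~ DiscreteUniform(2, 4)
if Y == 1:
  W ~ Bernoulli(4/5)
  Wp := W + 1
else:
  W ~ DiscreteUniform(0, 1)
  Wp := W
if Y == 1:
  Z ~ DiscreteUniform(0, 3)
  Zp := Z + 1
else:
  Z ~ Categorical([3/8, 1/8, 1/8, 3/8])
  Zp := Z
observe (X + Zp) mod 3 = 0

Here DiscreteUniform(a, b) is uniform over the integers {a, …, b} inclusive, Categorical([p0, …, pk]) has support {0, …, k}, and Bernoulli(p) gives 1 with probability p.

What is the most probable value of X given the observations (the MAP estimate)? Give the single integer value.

Enumerate traces; 24 have nonzero weight after conditioning:
  (Y=0, X=2, W=0, Z=1) weight 1/144
  (Y=0, X=2, W=1, Z=1) weight 1/144
  (Y=0, X=3, W=0, Z=0) weight 1/48
  (Y=0, X=3, W=0, Z=3) weight 1/48
  (Y=0, X=3, W=1, Z=0) weight 1/48
  (Y=0, X=3, W=1, Z=3) weight 1/48
  (Y=0, X=4, W=0, Z=2) weight 1/144
  (Y=0, X=4, W=1, Z=2) weight 1/144
  … 16 more
Group by X:
  weight(X=2) = 1/12
  weight(X=3) = 7/36
  weight(X=4) = 1/18
Total weight = 1/12 + 7/36 + 1/18 = 1/3
P(X=2 | obs) = 1/12 / 1/3 = 1/4
P(X=3 | obs) = 7/36 / 1/3 = 7/12
P(X=4 | obs) = 1/18 / 1/3 = 1/6
argmax = 3

argmax_v P(X = v | obs) = 3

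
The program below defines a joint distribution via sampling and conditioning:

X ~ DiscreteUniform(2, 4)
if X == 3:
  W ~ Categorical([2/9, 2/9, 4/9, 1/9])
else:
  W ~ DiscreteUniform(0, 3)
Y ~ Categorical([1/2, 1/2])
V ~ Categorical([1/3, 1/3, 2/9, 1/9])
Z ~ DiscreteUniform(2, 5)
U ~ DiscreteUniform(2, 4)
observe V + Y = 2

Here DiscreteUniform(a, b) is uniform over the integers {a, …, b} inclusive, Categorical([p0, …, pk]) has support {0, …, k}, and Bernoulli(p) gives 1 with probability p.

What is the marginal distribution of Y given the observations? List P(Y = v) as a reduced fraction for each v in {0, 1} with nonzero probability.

P(Y=0) = 2/5, P(Y=1) = 3/5

Enumerate traces; 288 have nonzero weight after conditioning:
  (X=2, W=0, Y=0, V=2, Z=2, U=2) weight 1/1296
  (X=2, W=0, Y=0, V=2, Z=2, U=3) weight 1/1296
  (X=2, W=0, Y=0, V=2, Z=2, U=4) weight 1/1296
  (X=2, W=0, Y=0, V=2, Z=3, U=2) weight 1/1296
  (X=2, W=0, Y=0, V=2, Z=3, U=3) weight 1/1296
  (X=2, W=0, Y=0, V=2, Z=3, U=4) weight 1/1296
  (X=2, W=0, Y=0, V=2, Z=4, U=2) weight 1/1296
  (X=2, W=0, Y=0, V=2, Z=4, U=3) weight 1/1296
  (X=2, W=0, Y=1, V=1, Z=2, U=2) weight 1/864
  … 279 more
Group by Y:
  weight(Y=0) = 1/9
  weight(Y=1) = 1/6
Total weight = 1/9 + 1/6 = 5/18
P(Y=0 | obs) = 1/9 / 5/18 = 2/5
P(Y=1 | obs) = 1/6 / 5/18 = 3/5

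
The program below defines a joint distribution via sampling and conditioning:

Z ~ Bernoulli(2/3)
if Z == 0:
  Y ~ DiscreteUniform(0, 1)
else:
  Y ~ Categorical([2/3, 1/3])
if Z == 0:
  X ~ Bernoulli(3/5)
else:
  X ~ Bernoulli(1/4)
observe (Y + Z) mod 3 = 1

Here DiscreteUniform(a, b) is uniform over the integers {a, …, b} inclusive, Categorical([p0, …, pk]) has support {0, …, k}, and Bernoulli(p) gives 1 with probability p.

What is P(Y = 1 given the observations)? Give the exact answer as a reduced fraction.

P(Y = 1 | obs) = 3/11

Enumerate traces; 4 have nonzero weight after conditioning:
  (Z=0, Y=1, X=0) weight 1/15
  (Z=0, Y=1, X=1) weight 1/10
  (Z=1, Y=0, X=0) weight 1/3
  (Z=1, Y=0, X=1) weight 1/9
Group by Y:
  weight(Y=0) = 4/9
  weight(Y=1) = 1/6
Total weight = 4/9 + 1/6 = 11/18
P(Y=0 | obs) = 4/9 / 11/18 = 8/11
P(Y=1 | obs) = 1/6 / 11/18 = 3/11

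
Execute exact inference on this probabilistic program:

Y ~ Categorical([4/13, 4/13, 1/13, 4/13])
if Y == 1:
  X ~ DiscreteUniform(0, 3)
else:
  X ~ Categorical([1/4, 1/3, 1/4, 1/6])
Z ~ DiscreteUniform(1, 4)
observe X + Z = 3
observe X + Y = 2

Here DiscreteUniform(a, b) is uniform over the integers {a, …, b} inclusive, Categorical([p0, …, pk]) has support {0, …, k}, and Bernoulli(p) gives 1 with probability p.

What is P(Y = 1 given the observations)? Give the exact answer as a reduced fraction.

Enumerate traces; 3 have nonzero weight after conditioning:
  (Y=0, X=2, Z=1) weight 1/52
  (Y=1, X=1, Z=2) weight 1/52
  (Y=2, X=0, Z=3) weight 1/208
Group by Y:
  weight(Y=0) = 1/52
  weight(Y=1) = 1/52
  weight(Y=2) = 1/208
Total weight = 1/52 + 1/52 + 1/208 = 9/208
P(Y=0 | obs) = 1/52 / 9/208 = 4/9
P(Y=1 | obs) = 1/52 / 9/208 = 4/9
P(Y=2 | obs) = 1/208 / 9/208 = 1/9

P(Y = 1 | obs) = 4/9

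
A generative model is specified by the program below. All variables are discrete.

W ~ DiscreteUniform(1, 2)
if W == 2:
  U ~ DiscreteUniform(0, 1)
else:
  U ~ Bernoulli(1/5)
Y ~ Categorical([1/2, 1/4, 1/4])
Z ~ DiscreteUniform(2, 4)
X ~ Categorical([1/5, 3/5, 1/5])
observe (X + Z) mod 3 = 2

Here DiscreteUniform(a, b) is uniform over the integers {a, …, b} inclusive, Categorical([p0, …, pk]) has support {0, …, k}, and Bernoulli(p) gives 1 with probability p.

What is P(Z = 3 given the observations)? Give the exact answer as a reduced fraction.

P(Z = 3 | obs) = 1/5

Enumerate traces; 36 have nonzero weight after conditioning:
  (W=1, U=0, Y=0, Z=2, X=0) weight 1/75
  (W=1, U=0, Y=0, Z=3, X=2) weight 1/75
  (W=1, U=0, Y=0, Z=4, X=1) weight 1/25
  (W=1, U=0, Y=1, Z=2, X=0) weight 1/150
  (W=1, U=0, Y=1, Z=3, X=2) weight 1/150
  (W=1, U=0, Y=1, Z=4, X=1) weight 1/50
  (W=1, U=0, Y=2, Z=2, X=0) weight 1/150
  (W=1, U=0, Y=2, Z=3, X=2) weight 1/150
  … 28 more
Group by Z:
  weight(Z=2) = 1/15
  weight(Z=3) = 1/15
  weight(Z=4) = 1/5
Total weight = 1/15 + 1/15 + 1/5 = 1/3
P(Z=2 | obs) = 1/15 / 1/3 = 1/5
P(Z=3 | obs) = 1/15 / 1/3 = 1/5
P(Z=4 | obs) = 1/5 / 1/3 = 3/5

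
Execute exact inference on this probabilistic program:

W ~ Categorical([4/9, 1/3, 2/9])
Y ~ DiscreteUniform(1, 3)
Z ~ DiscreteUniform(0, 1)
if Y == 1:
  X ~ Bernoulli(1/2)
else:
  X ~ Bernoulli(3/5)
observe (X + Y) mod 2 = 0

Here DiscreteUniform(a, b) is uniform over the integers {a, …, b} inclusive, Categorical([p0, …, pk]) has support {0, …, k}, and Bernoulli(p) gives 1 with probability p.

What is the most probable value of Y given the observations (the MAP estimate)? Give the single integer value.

argmax_v P(Y = v | obs) = 3

Enumerate traces; 18 have nonzero weight after conditioning:
  (W=0, Y=1, Z=0, X=1) weight 1/27
  (W=0, Y=1, Z=1, X=1) weight 1/27
  (W=0, Y=2, Z=0, X=0) weight 4/135
  (W=0, Y=2, Z=1, X=0) weight 4/135
  (W=0, Y=3, Z=0, X=1) weight 2/45
  (W=0, Y=3, Z=1, X=1) weight 2/45
  (W=1, Y=1, Z=0, X=1) weight 1/36
  (W=1, Y=1, Z=1, X=1) weight 1/36
  … 10 more
Group by Y:
  weight(Y=1) = 1/6
  weight(Y=2) = 2/15
  weight(Y=3) = 1/5
Total weight = 1/6 + 2/15 + 1/5 = 1/2
P(Y=1 | obs) = 1/6 / 1/2 = 1/3
P(Y=2 | obs) = 2/15 / 1/2 = 4/15
P(Y=3 | obs) = 1/5 / 1/2 = 2/5
argmax = 3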